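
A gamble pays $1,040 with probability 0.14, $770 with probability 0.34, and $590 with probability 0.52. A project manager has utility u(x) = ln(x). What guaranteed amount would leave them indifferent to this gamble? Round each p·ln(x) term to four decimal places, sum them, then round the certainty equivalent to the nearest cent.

E[u] = 0.14·ln(1040) + 0.34·ln(770) + 0.52·ln(590) = 0.9726 + 2.2598 + 3.3177 = 6.5501
CE = e^6.5501 ≈ 699.31

$699.31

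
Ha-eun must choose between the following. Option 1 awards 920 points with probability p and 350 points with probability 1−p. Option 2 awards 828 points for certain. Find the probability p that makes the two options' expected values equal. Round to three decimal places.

p·920 + (1−p)·350 = 828
570p + 350 = 828
p = (828 − 350) / 570

p = 0.839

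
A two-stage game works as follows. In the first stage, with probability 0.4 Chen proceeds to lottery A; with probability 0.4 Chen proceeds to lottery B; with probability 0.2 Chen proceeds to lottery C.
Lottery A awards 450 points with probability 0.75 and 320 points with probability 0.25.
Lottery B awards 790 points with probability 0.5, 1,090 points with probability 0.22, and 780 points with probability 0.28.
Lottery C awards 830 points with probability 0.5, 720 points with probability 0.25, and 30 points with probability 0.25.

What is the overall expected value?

EV(A) = 0.75 × 450 + 0.25 × 320 = 337.5 + 80 = 417.5
EV(B) = 0.5 × 790 + 0.22 × 1090 + 0.28 × 780 = 395 + 239.8 + 218.4 = 853.2
EV(C) = 0.5 × 830 + 0.25 × 720 + 0.25 × 30 = 415 + 180 + 7.5 = 602.5
Overall = 0.4 × 417.5 + 0.4 × 853.2 + 0.2 × 602.5 = 167 + 341.28 + 120.5 = 628.78

628.78 points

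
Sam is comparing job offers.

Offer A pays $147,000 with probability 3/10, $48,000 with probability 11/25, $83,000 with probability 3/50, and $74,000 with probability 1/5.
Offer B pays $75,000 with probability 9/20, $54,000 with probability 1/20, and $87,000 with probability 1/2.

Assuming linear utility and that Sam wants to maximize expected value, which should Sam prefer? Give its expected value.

Offer A ($85,000)

Offer A = 3/10 × 147000 + 11/25 × 48000 + 3/50 × 83000 + 1/5 × 74000 = 44100 + 21120 + 4980 + 14800 = 85000
Offer B = 9/20 × 75000 + 1/20 × 54000 + 1/2 × 87000 = 33750 + 2700 + 43500 = 79950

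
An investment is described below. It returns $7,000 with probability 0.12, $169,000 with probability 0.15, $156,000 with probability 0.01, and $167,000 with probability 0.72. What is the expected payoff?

EV = 0.12 × 7000 + 0.15 × 169000 + 0.01 × 156000 + 0.72 × 167000 = 840 + 25350 + 1560 + 120240 = 147990

$147,990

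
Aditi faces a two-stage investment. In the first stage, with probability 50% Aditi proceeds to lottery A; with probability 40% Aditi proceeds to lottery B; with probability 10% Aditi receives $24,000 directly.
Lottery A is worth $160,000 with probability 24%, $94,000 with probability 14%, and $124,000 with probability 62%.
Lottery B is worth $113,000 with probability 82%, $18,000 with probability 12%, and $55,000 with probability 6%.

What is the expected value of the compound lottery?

EV(A) = 0.24 × 160000 + 0.14 × 94000 + 0.62 × 124000 = 38400 + 13160 + 76880 = 128440
EV(B) = 0.82 × 113000 + 0.12 × 18000 + 0.06 × 55000 = 92660 + 2160 + 3300 = 98120
Branch C: 24000 (certain)
Overall = 0.5 × 128440 + 0.4 × 98120 + 0.1 × 24000 = 64220 + 39248 + 2400 = 105868

$105,868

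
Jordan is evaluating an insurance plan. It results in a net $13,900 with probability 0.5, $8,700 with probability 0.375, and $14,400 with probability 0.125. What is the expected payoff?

EV = 0.5 × 13900 + 0.375 × 8700 + 0.125 × 14400 = 6950 + 3262.5 + 1800 = 12012.5

$12,012.50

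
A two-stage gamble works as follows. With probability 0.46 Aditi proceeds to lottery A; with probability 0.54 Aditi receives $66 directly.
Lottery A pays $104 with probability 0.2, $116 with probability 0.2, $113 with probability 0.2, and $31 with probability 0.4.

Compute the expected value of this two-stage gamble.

EV(A) = 0.2 × 104 + 0.2 × 116 + 0.2 × 113 + 0.4 × 31 = 20.8 + 23.2 + 22.6 + 12.4 = 79
Branch B: 66 (certain)
Overall = 0.46 × 79 + 0.54 × 66 = 36.34 + 35.64 = 71.98

$71.98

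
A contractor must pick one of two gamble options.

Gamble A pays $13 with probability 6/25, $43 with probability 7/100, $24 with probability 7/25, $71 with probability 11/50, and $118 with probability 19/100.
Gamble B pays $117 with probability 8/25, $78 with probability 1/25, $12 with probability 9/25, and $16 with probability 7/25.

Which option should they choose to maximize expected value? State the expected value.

Gamble A ($50.89)

Gamble A = 6/25 × 13 + 7/100 × 43 + 7/25 × 24 + 11/50 × 71 + 19/100 × 118 = 3.12 + 3.01 + 6.72 + 15.62 + 22.42 = 50.89
Gamble B = 8/25 × 117 + 1/25 × 78 + 9/25 × 12 + 7/25 × 16 = 37.44 + 3.12 + 4.32 + 4.48 = 49.36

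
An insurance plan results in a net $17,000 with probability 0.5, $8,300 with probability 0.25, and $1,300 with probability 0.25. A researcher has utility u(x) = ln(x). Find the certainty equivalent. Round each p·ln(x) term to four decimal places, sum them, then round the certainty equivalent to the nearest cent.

$7,472.61

E[u] = 0.5·ln(17000) + 0.25·ln(8300) + 0.25·ln(1300) = 4.8705 + 2.2560 + 1.7925 = 8.9190
CE = e^8.9190 ≈ 7472.61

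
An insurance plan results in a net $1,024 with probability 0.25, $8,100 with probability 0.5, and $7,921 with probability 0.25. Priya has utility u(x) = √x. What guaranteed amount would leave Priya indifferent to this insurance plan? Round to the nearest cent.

E[u] = 0.25·√1024 + 0.5·√8100 + 0.25·√7921 = 0.25·32 + 0.5·90 + 0.25·89 = 75.25
CE = (75.25)² = 5662.5625

$5,662.56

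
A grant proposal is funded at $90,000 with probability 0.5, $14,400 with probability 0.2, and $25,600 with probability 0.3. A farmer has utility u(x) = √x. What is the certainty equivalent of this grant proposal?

E[u] = 0.5·√90000 + 0.2·√14400 + 0.3·√25600 = 0.5·300 + 0.2·120 + 0.3·160 = 222
CE = (222)² = 49284

$49,284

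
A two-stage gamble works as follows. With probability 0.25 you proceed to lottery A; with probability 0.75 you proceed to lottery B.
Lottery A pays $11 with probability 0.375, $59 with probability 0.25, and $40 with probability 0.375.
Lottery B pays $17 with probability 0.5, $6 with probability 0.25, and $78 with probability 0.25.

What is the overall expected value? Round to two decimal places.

$30.59

EV(A) = 0.375 × 11 + 0.25 × 59 + 0.375 × 40 = 4.125 + 14.75 + 15 = 33.875
EV(B) = 0.5 × 17 + 0.25 × 6 + 0.25 × 78 = 8.5 + 1.5 + 19.5 = 29.5
Overall = 0.25 × 33.875 + 0.75 × 29.5 = 8.46875 + 22.125 = 30.59375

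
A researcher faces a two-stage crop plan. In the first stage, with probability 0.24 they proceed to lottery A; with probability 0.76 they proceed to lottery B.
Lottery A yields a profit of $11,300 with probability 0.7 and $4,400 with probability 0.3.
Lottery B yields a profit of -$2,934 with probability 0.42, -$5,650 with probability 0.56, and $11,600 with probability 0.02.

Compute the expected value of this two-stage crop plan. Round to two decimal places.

-$949.65

EV(A) = 0.7 × 11300 + 0.3 × 4400 = 7910 + 1320 = 9230
EV(B) = 0.42 × (-2934) + 0.56 × (-5650) + 0.02 × 11600 = -1232.28 − 3164 + 232 = -4164.28
Overall = 0.24 × 9230 + 0.76 × (-4164.28) = 2215.2 − 3164.8528 = -949.6528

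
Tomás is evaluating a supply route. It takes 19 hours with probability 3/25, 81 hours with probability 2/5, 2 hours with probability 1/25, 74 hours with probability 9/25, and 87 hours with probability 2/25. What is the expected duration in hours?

68.36 hours

EV = 3/25 × 19 + 2/5 × 81 + 1/25 × 2 + 9/25 × 74 + 2/25 × 87 = 2.28 + 32.4 + 0.08 + 26.64 + 6.96 = 68.36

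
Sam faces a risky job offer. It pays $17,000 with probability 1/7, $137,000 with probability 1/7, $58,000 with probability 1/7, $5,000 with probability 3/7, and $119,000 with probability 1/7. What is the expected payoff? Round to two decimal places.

$49,428.57

EV = 1/7 × 17000 + 1/7 × 137000 + 1/7 × 58000 + 3/7 × 5000 + 1/7 × 119000 = 2428.5714 + 19571.4286 + 8285.7143 + 2142.8571 + 17000 = 49428.5714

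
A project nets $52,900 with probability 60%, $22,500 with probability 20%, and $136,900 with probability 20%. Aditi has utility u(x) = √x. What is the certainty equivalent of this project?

$58,564

E[u] = 0.6·√52900 + 0.2·√22500 + 0.2·√136900 = 0.6·230 + 0.2·150 + 0.2·370 = 242
CE = (242)² = 58564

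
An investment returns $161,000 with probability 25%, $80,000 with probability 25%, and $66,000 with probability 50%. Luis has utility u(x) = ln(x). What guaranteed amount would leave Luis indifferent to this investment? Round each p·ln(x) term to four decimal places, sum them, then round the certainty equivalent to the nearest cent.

$86,543.29

E[u] = 0.25·ln(161000) + 0.25·ln(80000) + 0.5·ln(66000) = 2.9973 + 2.8224 + 5.5487 = 11.3684
CE = e^11.3684 ≈ 86543.29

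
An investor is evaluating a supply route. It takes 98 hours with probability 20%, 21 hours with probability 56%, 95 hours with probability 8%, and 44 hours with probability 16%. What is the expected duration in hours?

46 hours

EV = 0.2 × 98 + 0.56 × 21 + 0.08 × 95 + 0.16 × 44 = 19.6 + 11.76 + 7.6 + 7.04 = 46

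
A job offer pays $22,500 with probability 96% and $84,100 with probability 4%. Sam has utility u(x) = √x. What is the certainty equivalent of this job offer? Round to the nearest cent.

$24,211.36

E[u] = 0.96·√22500 + 0.04·√84100 = 0.96·150 + 0.04·290 = 155.6
CE = (155.6)² = 24211.36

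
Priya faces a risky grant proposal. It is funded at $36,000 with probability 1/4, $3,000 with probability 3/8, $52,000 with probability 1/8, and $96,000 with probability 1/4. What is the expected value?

EV = 1/4 × 36000 + 3/8 × 3000 + 1/8 × 52000 + 1/4 × 96000 = 9000 + 1125 + 6500 + 24000 = 40625

$40,625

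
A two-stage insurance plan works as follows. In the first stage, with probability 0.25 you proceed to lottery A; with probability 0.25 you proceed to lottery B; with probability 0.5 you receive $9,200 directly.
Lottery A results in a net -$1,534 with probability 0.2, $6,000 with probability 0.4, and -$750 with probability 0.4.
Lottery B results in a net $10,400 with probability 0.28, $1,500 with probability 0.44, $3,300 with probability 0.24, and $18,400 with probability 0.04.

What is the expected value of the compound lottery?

$6,323.30

EV(A) = 0.2 × (-1534) + 0.4 × 6000 + 0.4 × (-750) = -306.8 + 2400 − 300 = 1793.2
EV(B) = 0.28 × 10400 + 0.44 × 1500 + 0.24 × 3300 + 0.04 × 18400 = 2912 + 660 + 792 + 736 = 5100
Branch C: 9200 (certain)
Overall = 0.25 × 1793.2 + 0.25 × 5100 + 0.5 × 9200 = 448.3 + 1275 + 4600 = 6323.3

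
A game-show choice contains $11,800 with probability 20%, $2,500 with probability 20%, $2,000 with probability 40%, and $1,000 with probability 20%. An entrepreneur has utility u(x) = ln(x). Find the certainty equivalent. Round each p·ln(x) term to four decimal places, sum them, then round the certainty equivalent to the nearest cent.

$2,596.71

E[u] = 0.2·ln(11800) + 0.2·ln(2500) + 0.4·ln(2000) + 0.2·ln(1000) = 1.8752 + 1.5648 + 3.0404 + 1.3816 = 7.8620
CE = e^7.8620 ≈ 2596.71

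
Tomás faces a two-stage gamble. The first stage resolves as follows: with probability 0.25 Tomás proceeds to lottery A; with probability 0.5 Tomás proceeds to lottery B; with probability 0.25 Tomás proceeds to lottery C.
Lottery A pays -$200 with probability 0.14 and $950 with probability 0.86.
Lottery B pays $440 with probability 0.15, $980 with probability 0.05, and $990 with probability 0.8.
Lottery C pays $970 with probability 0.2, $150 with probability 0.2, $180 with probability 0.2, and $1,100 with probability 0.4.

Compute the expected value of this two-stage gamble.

$825.75

EV(A) = 0.14 × (-200) + 0.86 × 950 = -28 + 817 = 789
EV(B) = 0.15 × 440 + 0.05 × 980 + 0.8 × 990 = 66 + 49 + 792 = 907
EV(C) = 0.2 × 970 + 0.2 × 150 + 0.2 × 180 + 0.4 × 1100 = 194 + 30 + 36 + 440 = 700
Overall = 0.25 × 789 + 0.5 × 907 + 0.25 × 700 = 197.25 + 453.5 + 175 = 825.75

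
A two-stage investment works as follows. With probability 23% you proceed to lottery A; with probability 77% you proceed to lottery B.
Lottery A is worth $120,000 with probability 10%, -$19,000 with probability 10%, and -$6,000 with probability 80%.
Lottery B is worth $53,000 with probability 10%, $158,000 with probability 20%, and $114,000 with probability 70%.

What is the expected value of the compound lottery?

$91,078

EV(A) = 0.1 × 120000 + 0.1 × (-19000) + 0.8 × (-6000) = 12000 − 1900 − 4800 = 5300
EV(B) = 0.1 × 53000 + 0.2 × 158000 + 0.7 × 114000 = 5300 + 31600 + 79800 = 116700
Overall = 0.23 × 5300 + 0.77 × 116700 = 1219 + 89859 = 91078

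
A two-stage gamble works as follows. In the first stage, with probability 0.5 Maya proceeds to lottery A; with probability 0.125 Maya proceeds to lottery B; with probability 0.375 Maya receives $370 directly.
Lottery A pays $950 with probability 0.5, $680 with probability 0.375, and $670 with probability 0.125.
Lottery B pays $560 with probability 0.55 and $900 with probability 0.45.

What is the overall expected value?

$634.75

EV(A) = 0.5 × 950 + 0.375 × 680 + 0.125 × 670 = 475 + 255 + 83.75 = 813.75
EV(B) = 0.55 × 560 + 0.45 × 900 = 308 + 405 = 713
Branch C: 370 (certain)
Overall = 0.5 × 813.75 + 0.125 × 713 + 0.375 × 370 = 406.875 + 89.125 + 138.75 = 634.75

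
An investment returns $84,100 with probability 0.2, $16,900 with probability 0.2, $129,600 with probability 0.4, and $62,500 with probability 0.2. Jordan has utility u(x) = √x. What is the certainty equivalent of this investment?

$77,284

E[u] = 0.2·√84100 + 0.2·√16900 + 0.4·√129600 + 0.2·√62500 = 0.2·290 + 0.2·130 + 0.4·360 + 0.2·250 = 278
CE = (278)² = 77284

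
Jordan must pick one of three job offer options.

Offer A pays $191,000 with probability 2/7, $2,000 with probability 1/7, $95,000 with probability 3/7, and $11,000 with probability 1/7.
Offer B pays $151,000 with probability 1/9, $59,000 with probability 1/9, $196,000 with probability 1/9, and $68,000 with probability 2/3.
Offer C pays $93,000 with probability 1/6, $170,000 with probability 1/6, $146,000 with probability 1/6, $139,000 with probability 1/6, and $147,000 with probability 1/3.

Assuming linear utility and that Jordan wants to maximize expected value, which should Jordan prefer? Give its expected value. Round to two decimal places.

Offer A = 2/7 × 191000 + 1/7 × 2000 + 3/7 × 95000 + 1/7 × 11000 = 54571.4286 + 285.7143 + 40714.2857 + 1571.4286 = 97142.8571
Offer B = 1/9 × 151000 + 1/9 × 59000 + 1/9 × 196000 + 2/3 × 68000 = 16777.7778 + 6555.5556 + 21777.7778 + 45333.3333 = 90444.4444
Offer C = 1/6 × 93000 + 1/6 × 170000 + 1/6 × 146000 + 1/6 × 139000 + 1/3 × 147000 = 15500 + 28333.3333 + 24333.3333 + 23166.6667 + 49000 = 140333.3333

Offer C ($140,333.33)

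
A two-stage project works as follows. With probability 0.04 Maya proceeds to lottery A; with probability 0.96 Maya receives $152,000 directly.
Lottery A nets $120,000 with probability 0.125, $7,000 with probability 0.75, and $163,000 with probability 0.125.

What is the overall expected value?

EV(A) = 0.125 × 120000 + 0.75 × 7000 + 0.125 × 163000 = 15000 + 5250 + 20375 = 40625
Branch B: 152000 (certain)
Overall = 0.04 × 40625 + 0.96 × 152000 = 1625 + 145920 = 147545

$147,545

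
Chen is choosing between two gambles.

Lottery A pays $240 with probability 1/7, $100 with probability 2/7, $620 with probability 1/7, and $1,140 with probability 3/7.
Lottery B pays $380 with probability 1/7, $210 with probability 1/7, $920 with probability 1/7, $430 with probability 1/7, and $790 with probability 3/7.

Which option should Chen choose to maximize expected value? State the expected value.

Lottery A ($640)

Lottery A = 1/7 × 240 + 2/7 × 100 + 1/7 × 620 + 3/7 × 1140 = 34.2857 + 28.5714 + 88.5714 + 488.5714 = 640
Lottery B = 1/7 × 380 + 1/7 × 210 + 1/7 × 920 + 1/7 × 430 + 3/7 × 790 = 54.2857 + 30 + 131.4286 + 61.4286 + 338.5714 = 615.7143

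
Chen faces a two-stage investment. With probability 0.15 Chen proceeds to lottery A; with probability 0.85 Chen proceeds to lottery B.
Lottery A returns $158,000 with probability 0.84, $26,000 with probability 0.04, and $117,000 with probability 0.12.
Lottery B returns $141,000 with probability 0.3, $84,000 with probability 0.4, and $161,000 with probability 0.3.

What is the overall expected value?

$127,740

EV(A) = 0.84 × 158000 + 0.04 × 26000 + 0.12 × 117000 = 132720 + 1040 + 14040 = 147800
EV(B) = 0.3 × 141000 + 0.4 × 84000 + 0.3 × 161000 = 42300 + 33600 + 48300 = 124200
Overall = 0.15 × 147800 + 0.85 × 124200 = 22170 + 105570 = 127740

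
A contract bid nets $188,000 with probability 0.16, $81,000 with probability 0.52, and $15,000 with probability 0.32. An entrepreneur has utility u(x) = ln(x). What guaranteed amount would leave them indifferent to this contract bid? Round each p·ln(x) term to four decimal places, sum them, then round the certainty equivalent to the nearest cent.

$54,030.28

E[u] = 0.16·ln(188000) + 0.52·ln(81000) + 0.32·ln(15000) = 1.9431 + 5.8771 + 3.0771 = 10.8973
CE = e^10.8973 ≈ 54030.28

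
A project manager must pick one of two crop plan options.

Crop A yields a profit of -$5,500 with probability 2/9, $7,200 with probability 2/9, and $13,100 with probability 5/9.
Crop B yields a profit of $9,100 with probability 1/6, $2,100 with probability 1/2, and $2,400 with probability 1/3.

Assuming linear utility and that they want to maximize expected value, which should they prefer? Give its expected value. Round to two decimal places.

Crop A = 2/9 × (-5500) + 2/9 × 7200 + 5/9 × 13100 = -1222.2222 + 1600 + 7277.7778 = 7655.5556
Crop B = 1/6 × 9100 + 1/2 × 2100 + 1/3 × 2400 = 1516.6667 + 1050 + 800 = 3366.6667

Crop A ($7,655.56)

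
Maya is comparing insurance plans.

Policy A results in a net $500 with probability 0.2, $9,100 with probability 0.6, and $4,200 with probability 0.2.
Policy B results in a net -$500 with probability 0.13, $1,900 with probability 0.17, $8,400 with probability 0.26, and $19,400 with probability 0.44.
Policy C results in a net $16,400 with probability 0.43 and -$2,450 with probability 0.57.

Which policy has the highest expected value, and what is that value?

Policy A = 0.2 × 500 + 0.6 × 9100 + 0.2 × 4200 = 100 + 5460 + 840 = 6400
Policy B = 0.13 × (-500) + 0.17 × 1900 + 0.26 × 8400 + 0.44 × 19400 = -65 + 323 + 2184 + 8536 = 10978
Policy C = 0.43 × 16400 + 0.57 × (-2450) = 7052 − 1396.5 = 5655.5

Policy B ($10,978)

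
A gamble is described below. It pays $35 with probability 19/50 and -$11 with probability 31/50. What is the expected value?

$6.48

EV = 19/50 × 35 + 31/50 × (-11) = 13.3 − 6.82 = 6.48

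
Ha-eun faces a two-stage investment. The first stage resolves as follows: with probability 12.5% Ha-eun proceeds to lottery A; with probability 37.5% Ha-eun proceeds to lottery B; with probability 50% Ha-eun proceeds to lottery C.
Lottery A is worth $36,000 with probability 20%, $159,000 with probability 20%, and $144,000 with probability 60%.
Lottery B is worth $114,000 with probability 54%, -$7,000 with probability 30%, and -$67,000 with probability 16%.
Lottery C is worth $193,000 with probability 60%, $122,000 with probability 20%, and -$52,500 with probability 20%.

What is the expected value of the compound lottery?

$98,802.50

EV(A) = 0.2 × 36000 + 0.2 × 159000 + 0.6 × 144000 = 7200 + 31800 + 86400 = 125400
EV(B) = 0.54 × 114000 + 0.3 × (-7000) + 0.16 × (-67000) = 61560 − 2100 − 10720 = 48740
EV(C) = 0.6 × 193000 + 0.2 × 122000 + 0.2 × (-52500) = 115800 + 24400 − 10500 = 129700
Overall = 0.125 × 125400 + 0.375 × 48740 + 0.5 × 129700 = 15675 + 18277.5 + 64850 = 98802.5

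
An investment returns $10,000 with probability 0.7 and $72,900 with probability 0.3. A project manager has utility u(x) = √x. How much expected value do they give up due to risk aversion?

$6,069

E[u] = 0.7·√10000 + 0.3·√72900 = 0.7·100 + 0.3·270 = 151
CE = (151)² = 22801
Risk premium = EV − CE = 28870 − 22801 = 6069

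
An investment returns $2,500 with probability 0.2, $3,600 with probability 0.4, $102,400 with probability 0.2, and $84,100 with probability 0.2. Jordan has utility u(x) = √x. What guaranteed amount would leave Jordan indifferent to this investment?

$24,336

E[u] = 0.2·√2500 + 0.4·√3600 + 0.2·√102400 + 0.2·√84100 = 0.2·50 + 0.4·60 + 0.2·320 + 0.2·290 = 156
CE = (156)² = 24336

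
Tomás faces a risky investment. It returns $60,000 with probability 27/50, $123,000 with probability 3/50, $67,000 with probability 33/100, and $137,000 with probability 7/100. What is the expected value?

EV = 27/50 × 60000 + 3/50 × 123000 + 33/100 × 67000 + 7/100 × 137000 = 32400 + 7380 + 22110 + 9590 = 71480

$71,480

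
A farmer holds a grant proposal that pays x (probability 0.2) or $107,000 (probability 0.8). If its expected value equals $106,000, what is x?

x = $102,000

0.2·x + 0.8·107000 = 106000
0.2·x = 106000 − 85600 = 20400
x = 20400 / 0.2 = 102000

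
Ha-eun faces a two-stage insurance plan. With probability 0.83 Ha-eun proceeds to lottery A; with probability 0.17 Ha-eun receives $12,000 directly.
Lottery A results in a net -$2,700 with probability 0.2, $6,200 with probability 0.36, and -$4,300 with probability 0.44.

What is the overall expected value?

EV(A) = 0.2 × (-2700) + 0.36 × 6200 + 0.44 × (-4300) = -540 + 2232 − 1892 = -200
Branch B: 12000 (certain)
Overall = 0.83 × (-200) + 0.17 × 12000 = -166 + 2040 = 1874

$1,874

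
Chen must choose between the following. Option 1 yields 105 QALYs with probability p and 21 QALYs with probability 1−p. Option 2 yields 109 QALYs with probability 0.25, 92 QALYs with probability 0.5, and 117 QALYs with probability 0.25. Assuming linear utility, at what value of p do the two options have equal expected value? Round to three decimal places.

p = 0.970

EV(Option 2) = 0.25 × 109 + 0.5 × 92 + 0.25 × 117 = 27.25 + 46 + 29.25 = 102.5
p·105 + (1−p)·21 = 102.5
84p + 21 = 102.5
p = (102.5 − 21) / 84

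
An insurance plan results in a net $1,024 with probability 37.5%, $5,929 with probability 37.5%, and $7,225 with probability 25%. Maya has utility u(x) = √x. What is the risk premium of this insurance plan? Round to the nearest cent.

$554.11

E[u] = 0.375·√1024 + 0.375·√5929 + 0.25·√7225 = 0.375·32 + 0.375·77 + 0.25·85 = 62.125
CE = (62.125)² = 3859.515625
Risk premium = EV − CE = 4413.625 − 3859.515625 = 554.109375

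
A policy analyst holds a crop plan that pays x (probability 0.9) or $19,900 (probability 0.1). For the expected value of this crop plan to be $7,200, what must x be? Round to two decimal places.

0.9·x + 0.1·19900 = 7200
0.9·x = 7200 − 1990 = 5210
x = 5210 / 0.9 = 5788.8889

x = $5,788.89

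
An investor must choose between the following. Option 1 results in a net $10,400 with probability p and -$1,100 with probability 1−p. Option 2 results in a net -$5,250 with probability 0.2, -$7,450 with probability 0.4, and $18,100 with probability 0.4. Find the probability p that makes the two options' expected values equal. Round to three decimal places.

p = 0.375

EV(Option 2) = 0.2 × (-5250) + 0.4 × (-7450) + 0.4 × 18100 = -1050 − 2980 + 7240 = 3210
p·10400 + (1−p)·(-1100) = 3210
11500p − 1100 = 3210
p = (3210 + 1100) / 11500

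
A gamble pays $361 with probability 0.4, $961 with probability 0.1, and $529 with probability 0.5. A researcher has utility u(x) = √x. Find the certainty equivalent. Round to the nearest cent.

$492.84

E[u] = 0.4·√361 + 0.1·√961 + 0.5·√529 = 0.4·19 + 0.1·31 + 0.5·23 = 22.2
CE = (22.2)² = 492.84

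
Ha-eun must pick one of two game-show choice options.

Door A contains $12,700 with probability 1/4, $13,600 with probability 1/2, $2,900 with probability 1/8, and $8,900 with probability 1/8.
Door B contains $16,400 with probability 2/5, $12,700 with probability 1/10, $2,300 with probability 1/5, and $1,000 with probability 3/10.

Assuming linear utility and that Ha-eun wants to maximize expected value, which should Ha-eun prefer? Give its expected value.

Door A = 1/4 × 12700 + 1/2 × 13600 + 1/8 × 2900 + 1/8 × 8900 = 3175 + 6800 + 362.5 + 1112.5 = 11450
Door B = 2/5 × 16400 + 1/10 × 12700 + 1/5 × 2300 + 3/10 × 1000 = 6560 + 1270 + 460 + 300 = 8590

Door A ($11,450)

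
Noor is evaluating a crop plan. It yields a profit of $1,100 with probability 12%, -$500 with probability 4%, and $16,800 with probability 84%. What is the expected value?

EV = 0.12 × 1100 + 0.04 × (-500) + 0.84 × 16800 = 132 − 20 + 14112 = 14224

$14,224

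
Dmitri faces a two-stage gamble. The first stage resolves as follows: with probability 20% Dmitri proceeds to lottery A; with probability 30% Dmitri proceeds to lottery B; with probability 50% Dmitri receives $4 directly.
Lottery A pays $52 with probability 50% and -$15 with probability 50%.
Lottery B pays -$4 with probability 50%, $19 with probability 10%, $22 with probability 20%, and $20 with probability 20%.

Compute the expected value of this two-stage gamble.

$8.19

EV(A) = 0.5 × 52 + 0.5 × (-15) = 26 − 7.5 = 18.5
EV(B) = 0.5 × (-4) + 0.1 × 19 + 0.2 × 22 + 0.2 × 20 = -2 + 1.9 + 4.4 + 4 = 8.3
Branch C: 4 (certain)
Overall = 0.2 × 18.5 + 0.3 × 8.3 + 0.5 × 4 = 3.7 + 2.49 + 2 = 8.19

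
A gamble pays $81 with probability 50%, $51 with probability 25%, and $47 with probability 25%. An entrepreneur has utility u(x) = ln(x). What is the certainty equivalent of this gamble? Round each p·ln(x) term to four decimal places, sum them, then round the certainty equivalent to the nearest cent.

$62.97

E[u] = 0.5·ln(81) + 0.25·ln(51) + 0.25·ln(47) = 2.1972 + 0.9830 + 0.9625 = 4.1427
CE = e^4.1427 ≈ 62.97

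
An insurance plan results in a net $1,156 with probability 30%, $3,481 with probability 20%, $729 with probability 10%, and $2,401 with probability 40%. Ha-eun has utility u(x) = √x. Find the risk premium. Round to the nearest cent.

$113.81

E[u] = 0.3·√1156 + 0.2·√3481 + 0.1·√729 + 0.4·√2401 = 0.3·34 + 0.2·59 + 0.1·27 + 0.4·49 = 44.3
CE = (44.3)² = 1962.49
Risk premium = EV − CE = 2076.3 − 1962.49 = 113.81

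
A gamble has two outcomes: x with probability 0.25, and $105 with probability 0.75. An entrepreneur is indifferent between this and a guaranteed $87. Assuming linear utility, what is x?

0.25·x + 0.75·105 = 87
0.25·x = 87 − 78.75 = 8.25
x = 8.25 / 0.25 = 33

x = $33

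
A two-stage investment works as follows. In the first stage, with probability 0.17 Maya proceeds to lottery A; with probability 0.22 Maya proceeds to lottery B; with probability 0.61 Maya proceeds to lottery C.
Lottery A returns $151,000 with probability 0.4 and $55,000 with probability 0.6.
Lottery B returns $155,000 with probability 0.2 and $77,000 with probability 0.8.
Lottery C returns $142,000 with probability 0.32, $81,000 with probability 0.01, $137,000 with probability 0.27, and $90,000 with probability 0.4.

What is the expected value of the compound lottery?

EV(A) = 0.4 × 151000 + 0.6 × 55000 = 60400 + 33000 = 93400
EV(B) = 0.2 × 155000 + 0.8 × 77000 = 31000 + 61600 = 92600
EV(C) = 0.32 × 142000 + 0.01 × 81000 + 0.27 × 137000 + 0.4 × 90000 = 45440 + 810 + 36990 + 36000 = 119240
Overall = 0.17 × 93400 + 0.22 × 92600 + 0.61 × 119240 = 15878 + 20372 + 72736.4 = 108986.4

$108,986.40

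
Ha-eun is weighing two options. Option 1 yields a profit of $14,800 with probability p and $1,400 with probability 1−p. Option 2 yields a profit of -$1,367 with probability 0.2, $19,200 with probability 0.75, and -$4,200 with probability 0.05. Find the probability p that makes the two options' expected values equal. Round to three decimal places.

p = 0.934

EV(Option 2) = 0.2 × (-1367) + 0.75 × 19200 + 0.05 × (-4200) = -273.4 + 14400 − 210 = 13916.6
p·14800 + (1−p)·1400 = 13916.6
13400p + 1400 = 13916.6
p = (13916.6 − 1400) / 13400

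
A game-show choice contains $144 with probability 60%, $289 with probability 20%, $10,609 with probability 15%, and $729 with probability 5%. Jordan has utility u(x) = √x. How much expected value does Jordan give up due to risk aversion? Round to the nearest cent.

E[u] = 0.6·√144 + 0.2·√289 + 0.15·√10609 + 0.05·√729 = 0.6·12 + 0.2·17 + 0.15·103 + 0.05·27 = 27.4
CE = (27.4)² = 750.76
Risk premium = EV − CE = 1772 − 750.76 = 1021.24

$1,021.24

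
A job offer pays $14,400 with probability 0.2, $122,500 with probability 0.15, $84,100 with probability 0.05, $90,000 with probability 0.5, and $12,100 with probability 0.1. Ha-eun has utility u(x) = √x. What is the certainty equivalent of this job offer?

$63,504

E[u] = 0.2·√14400 + 0.15·√122500 + 0.05·√84100 + 0.5·√90000 + 0.1·√12100 = 0.2·120 + 0.15·350 + 0.05·290 + 0.5·300 + 0.1·110 = 252
CE = (252)² = 63504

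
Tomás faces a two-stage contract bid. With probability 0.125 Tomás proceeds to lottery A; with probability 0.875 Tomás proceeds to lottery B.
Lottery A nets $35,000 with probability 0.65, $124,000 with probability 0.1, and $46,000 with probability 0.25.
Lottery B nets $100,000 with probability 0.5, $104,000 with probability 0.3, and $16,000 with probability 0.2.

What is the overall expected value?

EV(A) = 0.65 × 35000 + 0.1 × 124000 + 0.25 × 46000 = 22750 + 12400 + 11500 = 46650
EV(B) = 0.5 × 100000 + 0.3 × 104000 + 0.2 × 16000 = 50000 + 31200 + 3200 = 84400
Overall = 0.125 × 46650 + 0.875 × 84400 = 5831.25 + 73850 = 79681.25

$79,681.25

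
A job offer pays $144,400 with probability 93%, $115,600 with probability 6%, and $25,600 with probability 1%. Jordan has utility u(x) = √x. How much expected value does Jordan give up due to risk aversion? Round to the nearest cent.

E[u] = 0.93·√144400 + 0.06·√115600 + 0.01·√25600 = 0.93·380 + 0.06·340 + 0.01·160 = 375.4
CE = (375.4)² = 140925.16
Risk premium = EV − CE = 141484 − 140925.16 = 558.84

$558.84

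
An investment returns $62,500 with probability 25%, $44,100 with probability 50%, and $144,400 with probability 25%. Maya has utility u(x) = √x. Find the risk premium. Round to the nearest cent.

$4,868.75

E[u] = 0.25·√62500 + 0.5·√44100 + 0.25·√144400 = 0.25·250 + 0.5·210 + 0.25·380 = 262.5
CE = (262.5)² = 68906.25
Risk premium = EV − CE = 73775 − 68906.25 = 4868.75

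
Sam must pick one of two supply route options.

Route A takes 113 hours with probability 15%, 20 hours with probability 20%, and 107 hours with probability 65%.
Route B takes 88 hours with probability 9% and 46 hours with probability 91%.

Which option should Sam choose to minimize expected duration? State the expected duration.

Route A = 0.15 × 113 + 0.2 × 20 + 0.65 × 107 = 16.95 + 4 + 69.55 = 90.5
Route B = 0.09 × 88 + 0.91 × 46 = 7.92 + 41.86 = 49.78

Route B (49.78 hours)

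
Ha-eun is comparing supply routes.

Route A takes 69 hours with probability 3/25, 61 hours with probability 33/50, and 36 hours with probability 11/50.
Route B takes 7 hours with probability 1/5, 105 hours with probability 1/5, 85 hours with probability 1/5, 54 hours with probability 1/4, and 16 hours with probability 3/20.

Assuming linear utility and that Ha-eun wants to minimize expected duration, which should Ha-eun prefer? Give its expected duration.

Route B (55.3 hours)

Route A = 3/25 × 69 + 33/50 × 61 + 11/50 × 36 = 8.28 + 40.26 + 7.92 = 56.46
Route B = 1/5 × 7 + 1/5 × 105 + 1/5 × 85 + 1/4 × 54 + 3/20 × 16 = 1.4 + 21 + 17 + 13.5 + 2.4 = 55.3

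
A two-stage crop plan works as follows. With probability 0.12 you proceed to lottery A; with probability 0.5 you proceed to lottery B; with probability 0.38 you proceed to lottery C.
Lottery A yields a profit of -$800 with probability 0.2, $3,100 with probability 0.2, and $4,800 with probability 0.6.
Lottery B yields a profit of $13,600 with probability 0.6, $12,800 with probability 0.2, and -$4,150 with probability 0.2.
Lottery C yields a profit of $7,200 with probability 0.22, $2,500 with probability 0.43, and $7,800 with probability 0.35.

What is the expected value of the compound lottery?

EV(A) = 0.2 × (-800) + 0.2 × 3100 + 0.6 × 4800 = -160 + 620 + 2880 = 3340
EV(B) = 0.6 × 13600 + 0.2 × 12800 + 0.2 × (-4150) = 8160 + 2560 − 830 = 9890
EV(C) = 0.22 × 7200 + 0.43 × 2500 + 0.35 × 7800 = 1584 + 1075 + 2730 = 5389
Overall = 0.12 × 3340 + 0.5 × 9890 + 0.38 × 5389 = 400.8 + 4945 + 2047.82 = 7393.62

$7,393.62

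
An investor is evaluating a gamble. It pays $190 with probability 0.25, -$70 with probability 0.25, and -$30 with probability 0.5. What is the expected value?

EV = 0.25 × 190 + 0.25 × (-70) + 0.5 × (-30) = 47.5 − 17.5 − 15 = 15

$15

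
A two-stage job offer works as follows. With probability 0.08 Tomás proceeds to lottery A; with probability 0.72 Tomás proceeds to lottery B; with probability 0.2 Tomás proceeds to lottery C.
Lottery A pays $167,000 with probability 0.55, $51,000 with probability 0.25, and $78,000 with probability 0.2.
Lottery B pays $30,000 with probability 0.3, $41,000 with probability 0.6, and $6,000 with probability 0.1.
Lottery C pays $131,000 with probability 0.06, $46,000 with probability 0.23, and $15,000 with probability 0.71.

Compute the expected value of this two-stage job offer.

EV(A) = 0.55 × 167000 + 0.25 × 51000 + 0.2 × 78000 = 91850 + 12750 + 15600 = 120200
EV(B) = 0.3 × 30000 + 0.6 × 41000 + 0.1 × 6000 = 9000 + 24600 + 600 = 34200
EV(C) = 0.06 × 131000 + 0.23 × 46000 + 0.71 × 15000 = 7860 + 10580 + 10650 = 29090
Overall = 0.08 × 120200 + 0.72 × 34200 + 0.2 × 29090 = 9616 + 24624 + 5818 = 40058

$40,058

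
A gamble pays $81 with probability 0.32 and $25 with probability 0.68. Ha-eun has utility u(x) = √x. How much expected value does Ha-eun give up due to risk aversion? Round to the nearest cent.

$3.48

E[u] = 0.32·√81 + 0.68·√25 = 0.32·9 + 0.68·5 = 6.28
CE = (6.28)² = 39.4384
Risk premium = EV − CE = 42.92 − 39.4384 = 3.4816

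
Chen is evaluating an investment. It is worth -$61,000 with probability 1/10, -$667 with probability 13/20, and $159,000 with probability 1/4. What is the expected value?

EV = 1/10 × (-61000) + 13/20 × (-667) + 1/4 × 159000 = -6100 − 433.55 + 39750 = 33216.45

$33,216.45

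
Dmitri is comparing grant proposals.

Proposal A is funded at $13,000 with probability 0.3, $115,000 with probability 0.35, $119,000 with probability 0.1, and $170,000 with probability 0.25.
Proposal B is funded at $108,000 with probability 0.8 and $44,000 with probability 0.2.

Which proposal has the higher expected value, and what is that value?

Proposal A ($98,550)

Proposal A = 0.3 × 13000 + 0.35 × 115000 + 0.1 × 119000 + 0.25 × 170000 = 3900 + 40250 + 11900 + 42500 = 98550
Proposal B = 0.8 × 108000 + 0.2 × 44000 = 86400 + 8800 = 95200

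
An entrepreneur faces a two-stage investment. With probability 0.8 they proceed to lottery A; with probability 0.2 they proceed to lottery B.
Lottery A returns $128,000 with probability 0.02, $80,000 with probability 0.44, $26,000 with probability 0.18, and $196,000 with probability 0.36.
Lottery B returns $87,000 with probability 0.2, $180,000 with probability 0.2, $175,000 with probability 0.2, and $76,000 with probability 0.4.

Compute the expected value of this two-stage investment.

$114,160

EV(A) = 0.02 × 128000 + 0.44 × 80000 + 0.18 × 26000 + 0.36 × 196000 = 2560 + 35200 + 4680 + 70560 = 113000
EV(B) = 0.2 × 87000 + 0.2 × 180000 + 0.2 × 175000 + 0.4 × 76000 = 17400 + 36000 + 35000 + 30400 = 118800
Overall = 0.8 × 113000 + 0.2 × 118800 = 90400 + 23760 = 114160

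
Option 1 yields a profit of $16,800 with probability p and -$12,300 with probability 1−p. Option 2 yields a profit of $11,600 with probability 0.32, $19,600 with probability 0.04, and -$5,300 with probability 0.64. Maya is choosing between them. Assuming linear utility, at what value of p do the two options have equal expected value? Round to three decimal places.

EV(Option 2) = 0.32 × 11600 + 0.04 × 19600 + 0.64 × (-5300) = 3712 + 784 − 3392 = 1104
p·16800 + (1−p)·(-12300) = 1104
29100p − 12300 = 1104
p = (1104 + 12300) / 29100

p = 0.461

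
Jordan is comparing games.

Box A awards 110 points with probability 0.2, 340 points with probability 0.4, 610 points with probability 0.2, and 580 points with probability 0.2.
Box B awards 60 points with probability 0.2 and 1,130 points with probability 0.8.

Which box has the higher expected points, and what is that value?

Box B (916 points)

Box A = 0.2 × 110 + 0.4 × 340 + 0.2 × 610 + 0.2 × 580 = 22 + 136 + 122 + 116 = 396
Box B = 0.2 × 60 + 0.8 × 1130 = 12 + 904 = 916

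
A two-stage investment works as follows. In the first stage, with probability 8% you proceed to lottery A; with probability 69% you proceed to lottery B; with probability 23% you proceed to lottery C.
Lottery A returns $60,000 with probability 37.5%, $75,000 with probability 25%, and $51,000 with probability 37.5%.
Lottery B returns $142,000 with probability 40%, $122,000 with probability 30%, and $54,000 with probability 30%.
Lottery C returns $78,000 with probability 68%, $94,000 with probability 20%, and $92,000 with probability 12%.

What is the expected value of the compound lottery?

$99,516.40

EV(A) = 0.375 × 60000 + 0.25 × 75000 + 0.375 × 51000 = 22500 + 18750 + 19125 = 60375
EV(B) = 0.4 × 142000 + 0.3 × 122000 + 0.3 × 54000 = 56800 + 36600 + 16200 = 109600
EV(C) = 0.68 × 78000 + 0.2 × 94000 + 0.12 × 92000 = 53040 + 18800 + 11040 = 82880
Overall = 0.08 × 60375 + 0.69 × 109600 + 0.23 × 82880 = 4830 + 75624 + 19062.4 = 99516.4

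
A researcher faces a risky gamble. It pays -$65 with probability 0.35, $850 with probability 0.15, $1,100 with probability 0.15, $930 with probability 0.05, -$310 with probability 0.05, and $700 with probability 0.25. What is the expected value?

$475.75

EV = 0.35 × (-65) + 0.15 × 850 + 0.15 × 1100 + 0.05 × 930 + 0.05 × (-310) + 0.25 × 700 = -22.75 + 127.5 + 165 + 46.5 − 15.5 + 175 = 475.75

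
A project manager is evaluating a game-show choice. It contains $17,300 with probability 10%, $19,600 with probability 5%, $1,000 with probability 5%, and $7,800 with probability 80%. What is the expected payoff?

$9,000

EV = 0.1 × 17300 + 0.05 × 19600 + 0.05 × 1000 + 0.8 × 7800 = 1730 + 980 + 50 + 6240 = 9000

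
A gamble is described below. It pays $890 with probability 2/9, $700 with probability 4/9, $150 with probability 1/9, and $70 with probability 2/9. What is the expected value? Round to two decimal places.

EV = 2/9 × 890 + 4/9 × 700 + 1/9 × 150 + 2/9 × 70 = 197.7778 + 311.1111 + 16.6667 + 15.5556 = 541.1111

$541.11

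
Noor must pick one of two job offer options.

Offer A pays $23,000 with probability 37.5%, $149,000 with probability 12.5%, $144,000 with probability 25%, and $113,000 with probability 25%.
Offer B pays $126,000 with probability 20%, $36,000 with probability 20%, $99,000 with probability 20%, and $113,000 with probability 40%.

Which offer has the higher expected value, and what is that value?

Offer B ($97,400)

Offer A = 0.375 × 23000 + 0.125 × 149000 + 0.25 × 144000 + 0.25 × 113000 = 8625 + 18625 + 36000 + 28250 = 91500
Offer B = 0.2 × 126000 + 0.2 × 36000 + 0.2 × 99000 + 0.4 × 113000 = 25200 + 7200 + 19800 + 45200 = 97400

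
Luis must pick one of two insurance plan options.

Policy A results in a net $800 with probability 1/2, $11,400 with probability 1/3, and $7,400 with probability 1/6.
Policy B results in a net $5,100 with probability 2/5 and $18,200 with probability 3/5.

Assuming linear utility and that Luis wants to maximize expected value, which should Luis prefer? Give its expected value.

Policy B ($12,960)

Policy A = 1/2 × 800 + 1/3 × 11400 + 1/6 × 7400 = 400 + 3800 + 1233.3333 = 5433.3333
Policy B = 2/5 × 5100 + 3/5 × 18200 = 2040 + 10920 = 12960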